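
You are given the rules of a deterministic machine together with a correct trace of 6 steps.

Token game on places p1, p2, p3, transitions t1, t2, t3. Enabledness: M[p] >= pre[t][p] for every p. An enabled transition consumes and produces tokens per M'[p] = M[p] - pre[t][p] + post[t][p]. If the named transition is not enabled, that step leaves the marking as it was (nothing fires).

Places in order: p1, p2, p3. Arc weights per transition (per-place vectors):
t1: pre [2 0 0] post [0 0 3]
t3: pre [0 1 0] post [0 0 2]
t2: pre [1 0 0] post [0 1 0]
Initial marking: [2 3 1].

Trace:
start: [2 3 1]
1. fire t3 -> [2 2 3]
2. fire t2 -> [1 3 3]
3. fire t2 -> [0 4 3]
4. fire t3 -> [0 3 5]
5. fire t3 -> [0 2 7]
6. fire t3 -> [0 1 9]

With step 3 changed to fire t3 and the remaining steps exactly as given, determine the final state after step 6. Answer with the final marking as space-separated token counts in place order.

1 0 9

(re-executing from step 3 with the substitution; state before step 3: [1 3 3])
3. fire t3 -> [1 2 5]
4. fire t3 -> [1 1 7]
5. fire t3 -> [1 0 9]
6. fire t3 -> [1 0 9]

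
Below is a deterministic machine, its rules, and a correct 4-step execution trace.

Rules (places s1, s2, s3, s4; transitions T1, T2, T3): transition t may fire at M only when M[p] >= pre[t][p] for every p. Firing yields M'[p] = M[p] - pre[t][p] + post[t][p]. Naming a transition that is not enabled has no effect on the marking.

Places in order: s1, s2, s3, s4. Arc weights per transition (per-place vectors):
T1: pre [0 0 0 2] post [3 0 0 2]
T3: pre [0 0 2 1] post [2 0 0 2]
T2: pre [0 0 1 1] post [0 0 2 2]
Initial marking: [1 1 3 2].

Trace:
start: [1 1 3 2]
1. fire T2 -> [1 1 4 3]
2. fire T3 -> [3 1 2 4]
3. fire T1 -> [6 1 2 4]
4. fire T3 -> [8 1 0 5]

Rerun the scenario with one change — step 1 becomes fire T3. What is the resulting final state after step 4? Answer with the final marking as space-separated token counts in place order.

6 1 1 3

(re-executing from step 1 with the substitution; state before step 1: [1 1 3 2])
1. fire T3 -> [3 1 1 3]
2. fire T3 -> [3 1 1 3]
3. fire T1 -> [6 1 1 3]
4. fire T3 -> [6 1 1 3]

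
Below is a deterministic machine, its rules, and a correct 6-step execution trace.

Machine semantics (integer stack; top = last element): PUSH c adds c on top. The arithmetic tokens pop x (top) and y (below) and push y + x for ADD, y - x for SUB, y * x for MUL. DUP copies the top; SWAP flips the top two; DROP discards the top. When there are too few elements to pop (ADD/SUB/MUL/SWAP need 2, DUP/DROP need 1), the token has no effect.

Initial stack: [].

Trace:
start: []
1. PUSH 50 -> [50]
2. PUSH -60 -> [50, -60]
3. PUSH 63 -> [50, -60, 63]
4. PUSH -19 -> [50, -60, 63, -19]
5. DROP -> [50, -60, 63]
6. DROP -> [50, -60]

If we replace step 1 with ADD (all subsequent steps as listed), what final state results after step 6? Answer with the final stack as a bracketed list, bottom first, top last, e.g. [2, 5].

(re-executing from step 1 with the substitution; state before step 1: [])
1. ADD -> []
2. PUSH -60 -> [-60]
3. PUSH 63 -> [-60, 63]
4. PUSH -19 -> [-60, 63, -19]
5. DROP -> [-60, 63]
6. DROP -> [-60]

[-60]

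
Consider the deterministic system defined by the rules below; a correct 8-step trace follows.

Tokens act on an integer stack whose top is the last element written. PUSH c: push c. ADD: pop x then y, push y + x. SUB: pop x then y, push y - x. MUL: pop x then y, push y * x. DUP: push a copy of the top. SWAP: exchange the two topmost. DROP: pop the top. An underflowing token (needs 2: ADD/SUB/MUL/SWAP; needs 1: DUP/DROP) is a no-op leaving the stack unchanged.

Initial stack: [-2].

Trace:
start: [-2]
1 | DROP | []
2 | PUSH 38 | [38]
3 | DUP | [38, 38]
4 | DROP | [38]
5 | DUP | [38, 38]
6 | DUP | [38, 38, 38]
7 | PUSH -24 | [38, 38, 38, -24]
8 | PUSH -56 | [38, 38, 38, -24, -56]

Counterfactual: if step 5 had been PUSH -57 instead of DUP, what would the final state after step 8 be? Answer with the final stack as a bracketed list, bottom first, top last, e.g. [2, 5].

[38, -57, -57, -24, -56]

(re-executing from step 5 with the substitution; state before step 5: [38])
5 | PUSH -57 | [38, -57]
6 | DUP | [38, -57, -57]
7 | PUSH -24 | [38, -57, -57, -24]
8 | PUSH -56 | [38, -57, -57, -24, -56]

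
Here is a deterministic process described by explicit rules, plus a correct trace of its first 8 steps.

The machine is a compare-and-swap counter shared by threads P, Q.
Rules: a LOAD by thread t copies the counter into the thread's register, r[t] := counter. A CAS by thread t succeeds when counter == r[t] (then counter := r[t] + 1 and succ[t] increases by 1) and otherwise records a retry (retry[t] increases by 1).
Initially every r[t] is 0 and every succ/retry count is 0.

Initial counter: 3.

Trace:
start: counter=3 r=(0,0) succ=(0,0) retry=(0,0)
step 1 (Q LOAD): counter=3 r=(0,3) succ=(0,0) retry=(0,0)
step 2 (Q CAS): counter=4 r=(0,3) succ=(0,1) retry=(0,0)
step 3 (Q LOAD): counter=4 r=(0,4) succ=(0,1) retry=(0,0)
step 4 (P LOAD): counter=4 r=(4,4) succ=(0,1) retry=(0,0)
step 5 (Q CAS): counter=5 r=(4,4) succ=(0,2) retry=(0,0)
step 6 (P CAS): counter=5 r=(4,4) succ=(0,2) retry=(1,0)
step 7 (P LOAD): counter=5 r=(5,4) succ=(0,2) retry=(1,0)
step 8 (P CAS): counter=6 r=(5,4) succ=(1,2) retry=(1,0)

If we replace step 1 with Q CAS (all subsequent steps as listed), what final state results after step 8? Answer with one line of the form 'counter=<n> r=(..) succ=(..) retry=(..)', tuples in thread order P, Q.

(re-executing from step 1 with the substitution; state before step 1: counter=3 r=(0,0) succ=(0,0) retry=(0,0))
step 1 (Q CAS): counter=3 r=(0,0) succ=(0,0) retry=(0,1)
step 2 (Q CAS): counter=3 r=(0,0) succ=(0,0) retry=(0,2)
step 3 (Q LOAD): counter=3 r=(0,3) succ=(0,0) retry=(0,2)
step 4 (P LOAD): counter=3 r=(3,3) succ=(0,0) retry=(0,2)
step 5 (Q CAS): counter=4 r=(3,3) succ=(0,1) retry=(0,2)
step 6 (P CAS): counter=4 r=(3,3) succ=(0,1) retry=(1,2)
step 7 (P LOAD): counter=4 r=(4,3) succ=(0,1) retry=(1,2)
step 8 (P CAS): counter=5 r=(4,3) succ=(1,1) retry=(1,2)

counter=5 r=(4,3) succ=(1,1) retry=(1,2)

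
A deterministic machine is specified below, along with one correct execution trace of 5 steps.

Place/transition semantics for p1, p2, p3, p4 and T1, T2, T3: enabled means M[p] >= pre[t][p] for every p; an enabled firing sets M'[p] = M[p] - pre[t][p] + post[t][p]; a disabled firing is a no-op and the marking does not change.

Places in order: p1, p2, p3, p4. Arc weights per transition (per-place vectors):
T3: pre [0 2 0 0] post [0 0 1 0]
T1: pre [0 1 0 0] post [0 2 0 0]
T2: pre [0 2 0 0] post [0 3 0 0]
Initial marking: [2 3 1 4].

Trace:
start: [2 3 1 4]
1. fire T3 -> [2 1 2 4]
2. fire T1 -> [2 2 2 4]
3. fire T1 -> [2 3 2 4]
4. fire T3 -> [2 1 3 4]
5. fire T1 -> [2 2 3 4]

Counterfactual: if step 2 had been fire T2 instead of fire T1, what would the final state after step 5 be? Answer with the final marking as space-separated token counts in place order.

2 0 3 4

(re-executing from step 2 with the substitution; state before step 2: [2 1 2 4])
2. fire T2 -> [2 1 2 4]
3. fire T1 -> [2 2 2 4]
4. fire T3 -> [2 0 3 4]
5. fire T1 -> [2 0 3 4]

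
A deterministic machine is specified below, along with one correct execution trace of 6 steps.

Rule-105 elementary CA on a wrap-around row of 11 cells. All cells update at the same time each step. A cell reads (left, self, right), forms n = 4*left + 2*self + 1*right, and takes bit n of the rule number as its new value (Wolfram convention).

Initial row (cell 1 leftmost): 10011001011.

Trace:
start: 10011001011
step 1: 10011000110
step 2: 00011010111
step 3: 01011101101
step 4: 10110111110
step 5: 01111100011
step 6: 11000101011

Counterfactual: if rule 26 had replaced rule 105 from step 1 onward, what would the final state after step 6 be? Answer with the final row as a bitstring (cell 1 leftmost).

(re-executing steps 1..6 under rule 26; state before step 1: 10011001011)
step 1: 01110110010
step 2: 11000101101
step 3: 00101001001
step 4: 11000110110
step 5: 10101100100
step 6: 00001011011

00001011011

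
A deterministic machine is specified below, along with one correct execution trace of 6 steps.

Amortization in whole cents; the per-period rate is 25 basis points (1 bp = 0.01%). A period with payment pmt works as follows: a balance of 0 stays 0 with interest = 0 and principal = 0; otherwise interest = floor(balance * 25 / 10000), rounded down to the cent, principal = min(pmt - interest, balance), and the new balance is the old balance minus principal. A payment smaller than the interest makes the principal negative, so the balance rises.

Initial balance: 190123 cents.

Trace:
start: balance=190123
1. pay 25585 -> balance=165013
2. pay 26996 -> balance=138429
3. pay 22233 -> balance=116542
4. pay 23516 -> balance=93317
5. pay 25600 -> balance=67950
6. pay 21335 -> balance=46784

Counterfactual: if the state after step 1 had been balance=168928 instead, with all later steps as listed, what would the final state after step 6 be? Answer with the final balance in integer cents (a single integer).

state after step 1 := balance=168928
2. pay 26996 -> balance=142354
3. pay 22233 -> balance=120476
4. pay 23516 -> balance=97261
5. pay 25600 -> balance=71904
6. pay 21335 -> balance=50748

50748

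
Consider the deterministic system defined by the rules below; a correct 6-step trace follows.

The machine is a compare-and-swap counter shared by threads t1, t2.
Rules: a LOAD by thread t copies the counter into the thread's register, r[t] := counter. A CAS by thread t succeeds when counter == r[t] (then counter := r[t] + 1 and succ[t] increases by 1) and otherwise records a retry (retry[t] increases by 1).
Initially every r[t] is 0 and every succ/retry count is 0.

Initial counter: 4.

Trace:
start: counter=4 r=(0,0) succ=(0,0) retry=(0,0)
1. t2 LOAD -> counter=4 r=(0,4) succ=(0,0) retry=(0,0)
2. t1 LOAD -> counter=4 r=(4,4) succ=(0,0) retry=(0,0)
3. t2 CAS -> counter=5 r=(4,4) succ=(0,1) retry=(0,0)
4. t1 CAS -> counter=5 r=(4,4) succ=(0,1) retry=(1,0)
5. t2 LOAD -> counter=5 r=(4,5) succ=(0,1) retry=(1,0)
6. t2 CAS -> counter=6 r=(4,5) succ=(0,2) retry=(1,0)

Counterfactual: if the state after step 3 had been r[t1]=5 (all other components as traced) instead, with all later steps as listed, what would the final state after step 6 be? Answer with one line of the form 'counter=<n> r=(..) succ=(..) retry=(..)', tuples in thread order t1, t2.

counter=7 r=(5,6) succ=(1,2) retry=(0,0)

state after step 3 := counter=5 r=(5,4) succ=(0,1) retry=(0,0)
4. t1 CAS -> counter=6 r=(5,4) succ=(1,1) retry=(0,0)
5. t2 LOAD -> counter=6 r=(5,6) succ=(1,1) retry=(0,0)
6. t2 CAS -> counter=7 r=(5,6) succ=(1,2) retry=(0,0)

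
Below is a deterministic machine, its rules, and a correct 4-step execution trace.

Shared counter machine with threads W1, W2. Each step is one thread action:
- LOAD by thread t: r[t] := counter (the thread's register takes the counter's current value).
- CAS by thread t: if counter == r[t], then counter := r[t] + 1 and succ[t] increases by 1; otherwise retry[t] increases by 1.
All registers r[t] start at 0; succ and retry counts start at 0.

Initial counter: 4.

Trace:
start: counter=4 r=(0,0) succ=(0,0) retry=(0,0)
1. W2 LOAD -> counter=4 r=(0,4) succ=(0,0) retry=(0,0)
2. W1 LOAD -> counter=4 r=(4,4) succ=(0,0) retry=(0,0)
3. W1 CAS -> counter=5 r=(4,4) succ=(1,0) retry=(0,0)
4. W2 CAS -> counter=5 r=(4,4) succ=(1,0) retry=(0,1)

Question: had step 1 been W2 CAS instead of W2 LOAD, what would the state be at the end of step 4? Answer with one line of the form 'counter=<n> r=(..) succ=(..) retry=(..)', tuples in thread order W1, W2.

(re-executing from step 1 with the substitution; state before step 1: counter=4 r=(0,0) succ=(0,0) retry=(0,0))
1. W2 CAS -> counter=4 r=(0,0) succ=(0,0) retry=(0,1)
2. W1 LOAD -> counter=4 r=(4,0) succ=(0,0) retry=(0,1)
3. W1 CAS -> counter=5 r=(4,0) succ=(1,0) retry=(0,1)
4. W2 CAS -> counter=5 r=(4,0) succ=(1,0) retry=(0,2)

counter=5 r=(4,0) succ=(1,0) retry=(0,2)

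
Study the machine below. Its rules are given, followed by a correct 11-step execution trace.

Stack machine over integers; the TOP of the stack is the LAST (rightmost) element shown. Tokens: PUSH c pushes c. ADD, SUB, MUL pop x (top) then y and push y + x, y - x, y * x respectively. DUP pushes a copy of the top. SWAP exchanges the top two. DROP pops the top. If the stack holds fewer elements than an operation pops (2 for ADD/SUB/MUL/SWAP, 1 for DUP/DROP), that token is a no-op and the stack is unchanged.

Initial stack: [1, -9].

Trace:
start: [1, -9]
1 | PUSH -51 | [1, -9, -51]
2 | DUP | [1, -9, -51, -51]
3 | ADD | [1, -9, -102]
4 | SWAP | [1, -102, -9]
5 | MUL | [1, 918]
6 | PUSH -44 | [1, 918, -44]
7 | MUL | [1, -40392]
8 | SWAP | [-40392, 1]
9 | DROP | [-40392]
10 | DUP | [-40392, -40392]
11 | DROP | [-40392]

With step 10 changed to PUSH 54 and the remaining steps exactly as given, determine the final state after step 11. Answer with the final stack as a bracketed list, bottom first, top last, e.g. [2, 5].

(re-executing from step 10 with the substitution; state before step 10: [-40392])
10 | PUSH 54 | [-40392, 54]
11 | DROP | [-40392]

[-40392]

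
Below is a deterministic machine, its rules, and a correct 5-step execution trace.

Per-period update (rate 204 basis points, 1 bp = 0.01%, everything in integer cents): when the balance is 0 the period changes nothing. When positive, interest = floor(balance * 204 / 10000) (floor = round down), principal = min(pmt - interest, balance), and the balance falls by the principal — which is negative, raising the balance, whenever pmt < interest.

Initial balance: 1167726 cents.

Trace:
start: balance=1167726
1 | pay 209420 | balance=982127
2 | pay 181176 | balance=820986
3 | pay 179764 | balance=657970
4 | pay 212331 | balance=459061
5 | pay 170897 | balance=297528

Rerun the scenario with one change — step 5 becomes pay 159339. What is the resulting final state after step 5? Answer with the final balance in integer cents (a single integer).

(re-executing from step 5 with the substitution; state before step 5: balance=459061)
5 | pay 159339 | balance=309086

309086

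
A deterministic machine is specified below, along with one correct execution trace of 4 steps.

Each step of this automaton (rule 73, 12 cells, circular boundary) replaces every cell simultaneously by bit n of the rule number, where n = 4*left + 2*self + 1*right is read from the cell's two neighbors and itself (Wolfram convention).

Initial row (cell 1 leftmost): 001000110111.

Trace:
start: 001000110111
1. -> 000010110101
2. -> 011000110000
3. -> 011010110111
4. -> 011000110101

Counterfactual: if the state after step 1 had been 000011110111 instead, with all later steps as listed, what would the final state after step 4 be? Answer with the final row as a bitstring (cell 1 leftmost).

011011111111

state after step 1 := 000011110111
2. -> 011010010101
3. -> 011000000000
4. -> 011011111111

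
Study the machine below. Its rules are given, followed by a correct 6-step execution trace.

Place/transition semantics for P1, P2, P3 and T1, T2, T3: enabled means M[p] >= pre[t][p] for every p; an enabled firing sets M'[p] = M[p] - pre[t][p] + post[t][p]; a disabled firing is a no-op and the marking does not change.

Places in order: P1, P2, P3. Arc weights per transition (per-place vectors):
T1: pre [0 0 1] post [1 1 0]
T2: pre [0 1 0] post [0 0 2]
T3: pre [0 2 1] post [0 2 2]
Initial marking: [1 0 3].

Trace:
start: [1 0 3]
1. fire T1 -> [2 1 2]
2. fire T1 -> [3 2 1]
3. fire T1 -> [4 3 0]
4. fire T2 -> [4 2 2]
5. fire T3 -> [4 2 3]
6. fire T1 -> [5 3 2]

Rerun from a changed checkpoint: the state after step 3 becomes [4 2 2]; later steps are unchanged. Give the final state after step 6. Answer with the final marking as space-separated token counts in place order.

5 2 3

state after step 3 := [4 2 2]
4. fire T2 -> [4 1 4]
5. fire T3 -> [4 1 4]
6. fire T1 -> [5 2 3]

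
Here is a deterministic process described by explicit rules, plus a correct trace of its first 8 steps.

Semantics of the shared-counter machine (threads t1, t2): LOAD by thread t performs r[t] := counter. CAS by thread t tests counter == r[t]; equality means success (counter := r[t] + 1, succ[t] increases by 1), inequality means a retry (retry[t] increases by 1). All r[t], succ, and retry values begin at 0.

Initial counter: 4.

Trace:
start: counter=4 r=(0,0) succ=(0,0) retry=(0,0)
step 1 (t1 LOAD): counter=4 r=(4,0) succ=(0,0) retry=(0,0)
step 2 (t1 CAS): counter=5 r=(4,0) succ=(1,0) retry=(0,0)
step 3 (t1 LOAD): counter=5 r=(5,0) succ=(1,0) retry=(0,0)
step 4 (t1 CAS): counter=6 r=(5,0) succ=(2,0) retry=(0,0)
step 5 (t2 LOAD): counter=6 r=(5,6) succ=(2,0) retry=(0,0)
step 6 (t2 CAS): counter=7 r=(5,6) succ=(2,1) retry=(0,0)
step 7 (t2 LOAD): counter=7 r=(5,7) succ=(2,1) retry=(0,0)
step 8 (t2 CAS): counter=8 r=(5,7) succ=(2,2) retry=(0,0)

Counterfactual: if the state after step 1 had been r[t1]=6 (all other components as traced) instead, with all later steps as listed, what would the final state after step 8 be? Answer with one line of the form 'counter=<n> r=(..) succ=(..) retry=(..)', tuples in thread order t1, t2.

state after step 1 := counter=4 r=(6,0) succ=(0,0) retry=(0,0)
step 2 (t1 CAS): counter=4 r=(6,0) succ=(0,0) retry=(1,0)
step 3 (t1 LOAD): counter=4 r=(4,0) succ=(0,0) retry=(1,0)
step 4 (t1 CAS): counter=5 r=(4,0) succ=(1,0) retry=(1,0)
step 5 (t2 LOAD): counter=5 r=(4,5) succ=(1,0) retry=(1,0)
step 6 (t2 CAS): counter=6 r=(4,5) succ=(1,1) retry=(1,0)
step 7 (t2 LOAD): counter=6 r=(4,6) succ=(1,1) retry=(1,0)
step 8 (t2 CAS): counter=7 r=(4,6) succ=(1,2) retry=(1,0)

counter=7 r=(4,6) succ=(1,2) retry=(1,0)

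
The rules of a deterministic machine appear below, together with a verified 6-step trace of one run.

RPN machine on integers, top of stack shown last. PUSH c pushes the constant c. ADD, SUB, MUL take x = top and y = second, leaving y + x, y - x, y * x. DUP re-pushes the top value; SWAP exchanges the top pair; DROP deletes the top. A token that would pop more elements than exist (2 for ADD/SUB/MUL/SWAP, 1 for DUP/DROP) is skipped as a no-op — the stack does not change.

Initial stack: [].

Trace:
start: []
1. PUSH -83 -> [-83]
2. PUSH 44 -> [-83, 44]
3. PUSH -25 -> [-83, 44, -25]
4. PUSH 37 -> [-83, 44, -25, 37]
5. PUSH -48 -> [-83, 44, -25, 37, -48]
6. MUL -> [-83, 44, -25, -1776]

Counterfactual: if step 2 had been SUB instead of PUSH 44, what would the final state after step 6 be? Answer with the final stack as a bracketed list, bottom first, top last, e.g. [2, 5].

[-83, -25, -1776]

(re-executing from step 2 with the substitution; state before step 2: [-83])
2. SUB -> [-83]
3. PUSH -25 -> [-83, -25]
4. PUSH 37 -> [-83, -25, 37]
5. PUSH -48 -> [-83, -25, 37, -48]
6. MUL -> [-83, -25, -1776]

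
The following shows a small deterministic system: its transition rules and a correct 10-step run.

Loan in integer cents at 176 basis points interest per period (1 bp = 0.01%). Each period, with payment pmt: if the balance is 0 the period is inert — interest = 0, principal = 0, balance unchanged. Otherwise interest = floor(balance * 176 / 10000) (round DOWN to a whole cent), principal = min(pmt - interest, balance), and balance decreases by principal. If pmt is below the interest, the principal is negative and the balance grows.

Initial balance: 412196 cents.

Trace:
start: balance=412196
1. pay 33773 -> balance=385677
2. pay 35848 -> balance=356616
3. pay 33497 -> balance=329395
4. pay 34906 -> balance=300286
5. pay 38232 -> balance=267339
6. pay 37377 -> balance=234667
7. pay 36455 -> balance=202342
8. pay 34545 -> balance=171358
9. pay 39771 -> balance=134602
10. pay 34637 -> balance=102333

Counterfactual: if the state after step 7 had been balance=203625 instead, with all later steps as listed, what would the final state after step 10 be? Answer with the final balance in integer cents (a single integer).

103685

state after step 7 := balance=203625
8. pay 34545 -> balance=172663
9. pay 39771 -> balance=135930
10. pay 34637 -> balance=103685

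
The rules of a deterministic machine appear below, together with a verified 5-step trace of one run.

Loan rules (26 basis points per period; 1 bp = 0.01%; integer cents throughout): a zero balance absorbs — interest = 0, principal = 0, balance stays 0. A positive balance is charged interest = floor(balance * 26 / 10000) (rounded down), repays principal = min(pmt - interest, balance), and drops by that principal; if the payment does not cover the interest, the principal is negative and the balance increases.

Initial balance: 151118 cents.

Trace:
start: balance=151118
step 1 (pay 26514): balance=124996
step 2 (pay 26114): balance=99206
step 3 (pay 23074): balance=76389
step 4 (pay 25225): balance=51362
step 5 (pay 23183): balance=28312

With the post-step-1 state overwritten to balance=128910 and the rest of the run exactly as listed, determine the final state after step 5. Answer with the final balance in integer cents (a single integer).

state after step 1 := balance=128910
step 2 (pay 26114): balance=103131
step 3 (pay 23074): balance=80325
step 4 (pay 25225): balance=55308
step 5 (pay 23183): balance=32268

32268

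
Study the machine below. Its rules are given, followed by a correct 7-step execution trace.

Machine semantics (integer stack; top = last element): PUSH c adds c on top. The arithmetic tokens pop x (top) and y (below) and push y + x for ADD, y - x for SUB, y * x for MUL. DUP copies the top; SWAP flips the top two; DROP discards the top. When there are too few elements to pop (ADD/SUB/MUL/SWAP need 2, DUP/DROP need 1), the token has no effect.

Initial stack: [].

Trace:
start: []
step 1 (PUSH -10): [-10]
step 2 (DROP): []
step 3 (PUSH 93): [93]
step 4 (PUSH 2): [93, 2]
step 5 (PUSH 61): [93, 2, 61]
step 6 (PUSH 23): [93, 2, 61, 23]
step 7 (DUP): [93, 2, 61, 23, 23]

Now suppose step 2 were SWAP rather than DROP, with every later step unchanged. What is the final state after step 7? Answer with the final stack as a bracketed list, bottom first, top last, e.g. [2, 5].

(re-executing from step 2 with the substitution; state before step 2: [-10])
step 2 (SWAP): [-10]
step 3 (PUSH 93): [-10, 93]
step 4 (PUSH 2): [-10, 93, 2]
step 5 (PUSH 61): [-10, 93, 2, 61]
step 6 (PUSH 23): [-10, 93, 2, 61, 23]
step 7 (DUP): [-10, 93, 2, 61, 23, 23]

[-10, 93, 2, 61, 23, 23]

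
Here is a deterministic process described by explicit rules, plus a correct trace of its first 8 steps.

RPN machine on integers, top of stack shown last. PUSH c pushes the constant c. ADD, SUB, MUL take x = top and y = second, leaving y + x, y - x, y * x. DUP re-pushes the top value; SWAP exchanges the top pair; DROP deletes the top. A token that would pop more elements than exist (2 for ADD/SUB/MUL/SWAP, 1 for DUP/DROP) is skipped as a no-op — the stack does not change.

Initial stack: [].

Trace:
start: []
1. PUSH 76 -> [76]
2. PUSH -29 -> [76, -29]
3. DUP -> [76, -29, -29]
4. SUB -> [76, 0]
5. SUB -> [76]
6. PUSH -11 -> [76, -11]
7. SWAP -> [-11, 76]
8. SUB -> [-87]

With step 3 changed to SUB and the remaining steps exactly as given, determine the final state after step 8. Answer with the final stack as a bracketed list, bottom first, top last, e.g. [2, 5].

(re-executing from step 3 with the substitution; state before step 3: [76, -29])
3. SUB -> [105]
4. SUB -> [105]
5. SUB -> [105]
6. PUSH -11 -> [105, -11]
7. SWAP -> [-11, 105]
8. SUB -> [-116]

[-116]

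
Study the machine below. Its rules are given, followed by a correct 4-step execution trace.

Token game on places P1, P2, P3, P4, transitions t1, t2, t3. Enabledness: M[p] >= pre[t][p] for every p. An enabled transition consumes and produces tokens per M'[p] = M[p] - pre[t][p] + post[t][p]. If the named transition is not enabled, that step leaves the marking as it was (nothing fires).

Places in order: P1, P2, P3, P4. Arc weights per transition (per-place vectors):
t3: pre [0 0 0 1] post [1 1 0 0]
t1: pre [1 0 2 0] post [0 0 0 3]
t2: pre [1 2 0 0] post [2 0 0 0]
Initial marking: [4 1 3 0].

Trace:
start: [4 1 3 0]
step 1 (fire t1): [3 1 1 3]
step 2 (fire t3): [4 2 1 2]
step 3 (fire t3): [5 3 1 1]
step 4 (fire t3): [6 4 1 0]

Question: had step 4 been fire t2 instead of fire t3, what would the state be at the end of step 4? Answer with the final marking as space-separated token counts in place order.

6 1 1 1

(re-executing from step 4 with the substitution; state before step 4: [5 3 1 1])
step 4 (fire t2): [6 1 1 1]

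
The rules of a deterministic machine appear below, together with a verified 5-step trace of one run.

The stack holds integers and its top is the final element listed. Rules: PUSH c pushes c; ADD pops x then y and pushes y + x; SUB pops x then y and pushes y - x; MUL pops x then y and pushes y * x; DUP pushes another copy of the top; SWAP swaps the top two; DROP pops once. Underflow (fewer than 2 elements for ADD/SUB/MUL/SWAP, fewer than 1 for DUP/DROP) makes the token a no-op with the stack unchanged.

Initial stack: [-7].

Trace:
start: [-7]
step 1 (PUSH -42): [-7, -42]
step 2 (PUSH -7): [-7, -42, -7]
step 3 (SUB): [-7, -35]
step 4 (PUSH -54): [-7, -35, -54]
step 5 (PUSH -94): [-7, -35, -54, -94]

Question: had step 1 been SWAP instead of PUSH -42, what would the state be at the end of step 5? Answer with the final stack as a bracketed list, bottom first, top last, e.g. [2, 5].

(re-executing from step 1 with the substitution; state before step 1: [-7])
step 1 (SWAP): [-7]
step 2 (PUSH -7): [-7, -7]
step 3 (SUB): [0]
step 4 (PUSH -54): [0, -54]
step 5 (PUSH -94): [0, -54, -94]

[0, -54, -94]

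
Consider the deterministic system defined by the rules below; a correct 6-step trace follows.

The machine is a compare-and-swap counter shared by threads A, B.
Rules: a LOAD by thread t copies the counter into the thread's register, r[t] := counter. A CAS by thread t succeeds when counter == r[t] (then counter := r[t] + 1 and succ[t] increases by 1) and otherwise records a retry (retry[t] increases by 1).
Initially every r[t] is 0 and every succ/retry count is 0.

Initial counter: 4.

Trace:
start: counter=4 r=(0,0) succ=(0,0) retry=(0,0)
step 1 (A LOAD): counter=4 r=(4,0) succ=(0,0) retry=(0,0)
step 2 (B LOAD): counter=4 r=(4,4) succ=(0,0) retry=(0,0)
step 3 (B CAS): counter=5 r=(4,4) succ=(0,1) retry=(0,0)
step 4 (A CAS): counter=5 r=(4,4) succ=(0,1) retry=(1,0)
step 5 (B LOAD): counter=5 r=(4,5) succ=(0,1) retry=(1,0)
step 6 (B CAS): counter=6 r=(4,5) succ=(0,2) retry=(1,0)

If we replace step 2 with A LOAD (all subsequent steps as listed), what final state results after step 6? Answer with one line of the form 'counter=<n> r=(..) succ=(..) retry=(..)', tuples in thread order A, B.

(re-executing from step 2 with the substitution; state before step 2: counter=4 r=(4,0) succ=(0,0) retry=(0,0))
step 2 (A LOAD): counter=4 r=(4,0) succ=(0,0) retry=(0,0)
step 3 (B CAS): counter=4 r=(4,0) succ=(0,0) retry=(0,1)
step 4 (A CAS): counter=5 r=(4,0) succ=(1,0) retry=(0,1)
step 5 (B LOAD): counter=5 r=(4,5) succ=(1,0) retry=(0,1)
step 6 (B CAS): counter=6 r=(4,5) succ=(1,1) retry=(0,1)

counter=6 r=(4,5) succ=(1,1) retry=(0,1)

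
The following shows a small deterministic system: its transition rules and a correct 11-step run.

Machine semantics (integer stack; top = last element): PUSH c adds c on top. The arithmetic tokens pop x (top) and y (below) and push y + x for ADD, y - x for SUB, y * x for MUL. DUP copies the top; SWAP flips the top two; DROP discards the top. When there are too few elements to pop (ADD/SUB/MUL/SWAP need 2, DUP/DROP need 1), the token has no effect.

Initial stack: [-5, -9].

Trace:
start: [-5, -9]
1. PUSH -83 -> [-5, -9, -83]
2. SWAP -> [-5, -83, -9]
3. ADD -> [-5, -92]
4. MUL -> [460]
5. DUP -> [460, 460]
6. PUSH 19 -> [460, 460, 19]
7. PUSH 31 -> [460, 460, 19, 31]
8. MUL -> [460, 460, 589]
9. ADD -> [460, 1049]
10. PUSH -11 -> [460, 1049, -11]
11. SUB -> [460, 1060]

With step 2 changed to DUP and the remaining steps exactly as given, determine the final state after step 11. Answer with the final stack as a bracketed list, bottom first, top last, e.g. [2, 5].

[-5, 1494, 2094]

(re-executing from step 2 with the substitution; state before step 2: [-5, -9, -83])
2. DUP -> [-5, -9, -83, -83]
3. ADD -> [-5, -9, -166]
4. MUL -> [-5, 1494]
5. DUP -> [-5, 1494, 1494]
6. PUSH 19 -> [-5, 1494, 1494, 19]
7. PUSH 31 -> [-5, 1494, 1494, 19, 31]
8. MUL -> [-5, 1494, 1494, 589]
9. ADD -> [-5, 1494, 2083]
10. PUSH -11 -> [-5, 1494, 2083, -11]
11. SUB -> [-5, 1494, 2094]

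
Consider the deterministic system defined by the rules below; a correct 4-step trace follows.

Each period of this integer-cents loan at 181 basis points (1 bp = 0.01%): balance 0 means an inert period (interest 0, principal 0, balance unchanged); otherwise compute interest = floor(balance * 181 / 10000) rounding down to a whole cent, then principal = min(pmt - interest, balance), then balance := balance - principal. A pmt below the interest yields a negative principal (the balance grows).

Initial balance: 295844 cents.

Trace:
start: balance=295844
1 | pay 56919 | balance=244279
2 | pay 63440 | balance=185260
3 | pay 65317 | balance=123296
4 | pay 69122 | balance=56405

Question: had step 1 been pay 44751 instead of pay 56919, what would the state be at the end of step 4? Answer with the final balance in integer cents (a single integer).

(re-executing from step 1 with the substitution; state before step 1: balance=295844)
1 | pay 44751 | balance=256447
2 | pay 63440 | balance=197648
3 | pay 65317 | balance=135908
4 | pay 69122 | balance=69245

69245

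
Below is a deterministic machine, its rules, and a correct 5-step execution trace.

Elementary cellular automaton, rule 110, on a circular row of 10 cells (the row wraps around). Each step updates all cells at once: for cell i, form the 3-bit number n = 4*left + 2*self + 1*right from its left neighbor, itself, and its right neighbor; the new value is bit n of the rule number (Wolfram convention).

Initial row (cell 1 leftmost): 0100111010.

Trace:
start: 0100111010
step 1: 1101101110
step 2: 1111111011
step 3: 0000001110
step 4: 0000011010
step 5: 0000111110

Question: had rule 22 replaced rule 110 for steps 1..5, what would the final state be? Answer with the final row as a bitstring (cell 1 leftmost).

1111000011

(re-executing steps 1..5 under rule 22; state before step 1: 0100111010)
step 1: 1111000011
step 2: 0000100100
step 3: 0001111110
step 4: 0010000001
step 5: 1111000011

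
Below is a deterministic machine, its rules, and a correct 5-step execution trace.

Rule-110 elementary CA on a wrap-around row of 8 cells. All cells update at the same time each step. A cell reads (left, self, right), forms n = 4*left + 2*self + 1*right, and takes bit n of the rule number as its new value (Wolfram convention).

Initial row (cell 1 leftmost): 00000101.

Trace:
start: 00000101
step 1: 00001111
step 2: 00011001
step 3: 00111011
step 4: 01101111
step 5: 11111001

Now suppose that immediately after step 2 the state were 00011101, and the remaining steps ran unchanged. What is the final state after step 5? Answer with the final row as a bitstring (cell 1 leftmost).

state after step 2 := 00011101
step 3: 00110111
step 4: 01111101
step 5: 11000111

11000111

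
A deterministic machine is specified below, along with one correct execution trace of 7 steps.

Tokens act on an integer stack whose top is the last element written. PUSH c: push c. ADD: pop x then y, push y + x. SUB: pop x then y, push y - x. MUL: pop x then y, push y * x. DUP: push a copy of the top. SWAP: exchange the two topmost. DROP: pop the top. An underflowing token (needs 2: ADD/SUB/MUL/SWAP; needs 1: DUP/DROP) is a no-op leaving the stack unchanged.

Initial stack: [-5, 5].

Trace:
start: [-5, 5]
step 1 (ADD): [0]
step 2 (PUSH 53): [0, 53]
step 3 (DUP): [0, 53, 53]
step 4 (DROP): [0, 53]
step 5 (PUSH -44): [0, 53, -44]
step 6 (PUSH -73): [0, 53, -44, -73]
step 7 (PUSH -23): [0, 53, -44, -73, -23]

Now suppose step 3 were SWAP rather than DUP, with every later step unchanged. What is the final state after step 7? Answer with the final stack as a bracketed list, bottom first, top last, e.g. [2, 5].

(re-executing from step 3 with the substitution; state before step 3: [0, 53])
step 3 (SWAP): [53, 0]
step 4 (DROP): [53]
step 5 (PUSH -44): [53, -44]
step 6 (PUSH -73): [53, -44, -73]
step 7 (PUSH -23): [53, -44, -73, -23]

[53, -44, -73, -23]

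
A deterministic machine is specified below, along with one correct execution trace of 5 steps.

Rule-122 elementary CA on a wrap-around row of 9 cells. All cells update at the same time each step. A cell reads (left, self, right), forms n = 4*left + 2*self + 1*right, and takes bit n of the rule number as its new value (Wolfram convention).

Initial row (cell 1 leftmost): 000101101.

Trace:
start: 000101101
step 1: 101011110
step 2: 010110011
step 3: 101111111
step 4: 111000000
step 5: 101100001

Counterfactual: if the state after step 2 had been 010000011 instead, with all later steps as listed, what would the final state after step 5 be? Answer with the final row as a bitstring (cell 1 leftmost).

111011111

state after step 2 := 010000011
step 3: 101000111
step 4: 110101100
step 5: 111011111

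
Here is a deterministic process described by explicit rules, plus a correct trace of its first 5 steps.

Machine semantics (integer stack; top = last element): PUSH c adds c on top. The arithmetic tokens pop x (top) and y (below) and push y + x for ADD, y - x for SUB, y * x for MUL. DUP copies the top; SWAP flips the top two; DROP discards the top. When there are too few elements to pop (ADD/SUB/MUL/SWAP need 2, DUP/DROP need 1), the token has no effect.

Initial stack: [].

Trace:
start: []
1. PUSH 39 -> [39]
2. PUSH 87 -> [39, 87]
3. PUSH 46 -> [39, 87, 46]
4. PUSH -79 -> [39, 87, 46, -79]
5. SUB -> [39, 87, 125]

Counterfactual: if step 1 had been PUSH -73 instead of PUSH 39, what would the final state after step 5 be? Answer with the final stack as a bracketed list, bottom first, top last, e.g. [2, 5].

(re-executing from step 1 with the substitution; state before step 1: [])
1. PUSH -73 -> [-73]
2. PUSH 87 -> [-73, 87]
3. PUSH 46 -> [-73, 87, 46]
4. PUSH -79 -> [-73, 87, 46, -79]
5. SUB -> [-73, 87, 125]

[-73, 87, 125]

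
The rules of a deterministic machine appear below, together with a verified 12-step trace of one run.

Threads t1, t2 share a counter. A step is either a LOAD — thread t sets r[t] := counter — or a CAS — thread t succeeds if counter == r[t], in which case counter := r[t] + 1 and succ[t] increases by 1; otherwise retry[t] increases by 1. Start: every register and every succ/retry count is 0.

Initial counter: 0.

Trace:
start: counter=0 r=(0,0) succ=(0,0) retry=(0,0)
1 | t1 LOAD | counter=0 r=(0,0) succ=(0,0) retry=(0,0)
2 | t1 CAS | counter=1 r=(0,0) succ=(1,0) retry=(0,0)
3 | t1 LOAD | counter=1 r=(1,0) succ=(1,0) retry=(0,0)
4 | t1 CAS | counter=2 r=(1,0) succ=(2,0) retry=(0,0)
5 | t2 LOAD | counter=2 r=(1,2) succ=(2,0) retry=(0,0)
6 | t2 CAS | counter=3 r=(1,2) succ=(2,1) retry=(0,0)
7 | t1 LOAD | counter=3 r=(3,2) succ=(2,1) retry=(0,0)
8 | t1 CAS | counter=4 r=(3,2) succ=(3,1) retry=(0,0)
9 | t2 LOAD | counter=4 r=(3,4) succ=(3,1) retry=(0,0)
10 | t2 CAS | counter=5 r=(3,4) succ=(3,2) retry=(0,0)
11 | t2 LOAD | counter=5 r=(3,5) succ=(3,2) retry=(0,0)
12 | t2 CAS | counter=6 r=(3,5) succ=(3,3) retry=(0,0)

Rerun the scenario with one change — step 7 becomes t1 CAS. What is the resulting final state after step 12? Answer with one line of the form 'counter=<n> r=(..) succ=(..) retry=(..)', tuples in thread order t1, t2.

(re-executing from step 7 with the substitution; state before step 7: counter=3 r=(1,2) succ=(2,1) retry=(0,0))
7 | t1 CAS | counter=3 r=(1,2) succ=(2,1) retry=(1,0)
8 | t1 CAS | counter=3 r=(1,2) succ=(2,1) retry=(2,0)
9 | t2 LOAD | counter=3 r=(1,3) succ=(2,1) retry=(2,0)
10 | t2 CAS | counter=4 r=(1,3) succ=(2,2) retry=(2,0)
11 | t2 LOAD | counter=4 r=(1,4) succ=(2,2) retry=(2,0)
12 | t2 CAS | counter=5 r=(1,4) succ=(2,3) retry=(2,0)

counter=5 r=(1,4) succ=(2,3) retry=(2,0)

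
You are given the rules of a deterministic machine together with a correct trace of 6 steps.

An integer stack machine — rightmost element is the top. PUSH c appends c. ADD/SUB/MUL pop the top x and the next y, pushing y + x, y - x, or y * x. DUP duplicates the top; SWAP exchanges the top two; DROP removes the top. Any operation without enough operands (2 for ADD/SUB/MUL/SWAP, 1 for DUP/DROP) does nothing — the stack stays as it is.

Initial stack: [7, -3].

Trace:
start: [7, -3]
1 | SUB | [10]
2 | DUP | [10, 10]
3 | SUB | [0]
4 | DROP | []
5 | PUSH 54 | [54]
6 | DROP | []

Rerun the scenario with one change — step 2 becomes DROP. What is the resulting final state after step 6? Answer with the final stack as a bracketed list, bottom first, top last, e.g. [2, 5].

(re-executing from step 2 with the substitution; state before step 2: [10])
2 | DROP | []
3 | SUB | []
4 | DROP | []
5 | PUSH 54 | [54]
6 | DROP | []

[]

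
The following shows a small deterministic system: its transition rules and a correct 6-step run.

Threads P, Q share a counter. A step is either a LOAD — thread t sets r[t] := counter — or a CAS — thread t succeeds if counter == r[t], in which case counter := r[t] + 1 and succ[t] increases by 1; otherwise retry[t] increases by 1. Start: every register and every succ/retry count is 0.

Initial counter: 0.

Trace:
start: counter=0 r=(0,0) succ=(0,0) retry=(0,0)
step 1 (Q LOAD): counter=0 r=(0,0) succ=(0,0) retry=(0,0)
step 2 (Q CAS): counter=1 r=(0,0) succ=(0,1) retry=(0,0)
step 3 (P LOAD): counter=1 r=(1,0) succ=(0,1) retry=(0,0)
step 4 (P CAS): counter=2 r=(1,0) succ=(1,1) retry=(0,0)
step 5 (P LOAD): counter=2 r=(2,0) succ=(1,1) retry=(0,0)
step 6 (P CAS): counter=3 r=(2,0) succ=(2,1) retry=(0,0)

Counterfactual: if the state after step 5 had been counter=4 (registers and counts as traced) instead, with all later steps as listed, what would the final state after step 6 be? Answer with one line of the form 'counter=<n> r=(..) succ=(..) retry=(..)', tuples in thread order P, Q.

state after step 5 := counter=4 r=(2,0) succ=(1,1) retry=(0,0)
step 6 (P CAS): counter=4 r=(2,0) succ=(1,1) retry=(1,0)

counter=4 r=(2,0) succ=(1,1) retry=(1,0)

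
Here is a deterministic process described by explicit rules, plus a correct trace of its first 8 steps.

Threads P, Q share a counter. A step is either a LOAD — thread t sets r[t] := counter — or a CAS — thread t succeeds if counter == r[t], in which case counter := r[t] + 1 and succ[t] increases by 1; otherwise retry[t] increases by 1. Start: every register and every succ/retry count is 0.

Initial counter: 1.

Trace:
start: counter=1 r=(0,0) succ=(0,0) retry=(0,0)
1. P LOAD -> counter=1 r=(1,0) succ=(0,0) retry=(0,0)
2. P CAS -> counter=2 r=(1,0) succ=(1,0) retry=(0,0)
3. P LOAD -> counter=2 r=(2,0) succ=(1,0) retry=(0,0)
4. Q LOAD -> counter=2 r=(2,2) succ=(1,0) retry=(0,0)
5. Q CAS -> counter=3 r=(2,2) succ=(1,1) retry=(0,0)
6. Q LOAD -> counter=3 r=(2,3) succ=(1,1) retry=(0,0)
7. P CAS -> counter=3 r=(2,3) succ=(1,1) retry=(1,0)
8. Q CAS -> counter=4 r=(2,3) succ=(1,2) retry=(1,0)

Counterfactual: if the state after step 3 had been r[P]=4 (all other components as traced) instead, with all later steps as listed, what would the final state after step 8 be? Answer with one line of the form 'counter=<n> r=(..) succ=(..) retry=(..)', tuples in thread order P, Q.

state after step 3 := counter=2 r=(4,0) succ=(1,0) retry=(0,0)
4. Q LOAD -> counter=2 r=(4,2) succ=(1,0) retry=(0,0)
5. Q CAS -> counter=3 r=(4,2) succ=(1,1) retry=(0,0)
6. Q LOAD -> counter=3 r=(4,3) succ=(1,1) retry=(0,0)
7. P CAS -> counter=3 r=(4,3) succ=(1,1) retry=(1,0)
8. Q CAS -> counter=4 r=(4,3) succ=(1,2) retry=(1,0)

counter=4 r=(4,3) succ=(1,2) retry=(1,0)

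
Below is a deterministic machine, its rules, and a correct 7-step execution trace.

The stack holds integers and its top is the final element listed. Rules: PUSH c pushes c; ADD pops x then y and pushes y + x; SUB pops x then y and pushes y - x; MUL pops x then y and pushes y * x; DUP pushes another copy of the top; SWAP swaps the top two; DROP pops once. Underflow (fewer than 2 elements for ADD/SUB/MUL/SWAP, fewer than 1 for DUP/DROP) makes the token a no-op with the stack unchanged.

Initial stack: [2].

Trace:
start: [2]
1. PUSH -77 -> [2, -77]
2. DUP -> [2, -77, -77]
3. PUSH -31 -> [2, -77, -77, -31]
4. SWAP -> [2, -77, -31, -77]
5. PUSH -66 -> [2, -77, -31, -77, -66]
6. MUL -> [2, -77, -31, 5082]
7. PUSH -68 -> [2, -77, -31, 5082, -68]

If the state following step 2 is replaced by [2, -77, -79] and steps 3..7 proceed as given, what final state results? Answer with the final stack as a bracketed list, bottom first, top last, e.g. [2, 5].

state after step 2 := [2, -77, -79]
3. PUSH -31 -> [2, -77, -79, -31]
4. SWAP -> [2, -77, -31, -79]
5. PUSH -66 -> [2, -77, -31, -79, -66]
6. MUL -> [2, -77, -31, 5214]
7. PUSH -68 -> [2, -77, -31, 5214, -68]

[2, -77, -31, 5214, -68]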